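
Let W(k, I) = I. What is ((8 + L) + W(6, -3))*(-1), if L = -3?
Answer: -2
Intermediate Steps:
((8 + L) + W(6, -3))*(-1) = ((8 - 3) - 3)*(-1) = (5 - 3)*(-1) = 2*(-1) = -2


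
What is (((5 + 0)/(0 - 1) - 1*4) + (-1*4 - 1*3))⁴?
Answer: 65536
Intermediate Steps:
(((5 + 0)/(0 - 1) - 1*4) + (-1*4 - 1*3))⁴ = ((5/(-1) - 4) + (-4 - 3))⁴ = ((5*(-1) - 4) - 7)⁴ = ((-5 - 4) - 7)⁴ = (-9 - 7)⁴ = (-16)⁴ = 65536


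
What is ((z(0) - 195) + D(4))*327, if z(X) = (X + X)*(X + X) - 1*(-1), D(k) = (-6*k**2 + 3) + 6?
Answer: -91887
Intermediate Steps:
D(k) = 9 - 6*k**2 (D(k) = (3 - 6*k**2) + 6 = 9 - 6*k**2)
z(X) = 1 + 4*X**2 (z(X) = (2*X)*(2*X) + 1 = 4*X**2 + 1 = 1 + 4*X**2)
((z(0) - 195) + D(4))*327 = (((1 + 4*0**2) - 195) + (9 - 6*4**2))*327 = (((1 + 4*0) - 195) + (9 - 6*16))*327 = (((1 + 0) - 195) + (9 - 96))*327 = ((1 - 195) - 87)*327 = (-194 - 87)*327 = -281*327 = -91887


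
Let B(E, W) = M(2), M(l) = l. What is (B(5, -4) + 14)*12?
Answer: 192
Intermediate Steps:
B(E, W) = 2
(B(5, -4) + 14)*12 = (2 + 14)*12 = 16*12 = 192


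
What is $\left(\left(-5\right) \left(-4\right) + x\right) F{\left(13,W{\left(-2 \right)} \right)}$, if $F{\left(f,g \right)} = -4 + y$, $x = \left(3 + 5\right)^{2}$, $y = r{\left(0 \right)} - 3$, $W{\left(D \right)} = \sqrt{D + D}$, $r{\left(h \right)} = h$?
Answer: $-588$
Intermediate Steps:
$W{\left(D \right)} = \sqrt{2} \sqrt{D}$ ($W{\left(D \right)} = \sqrt{2 D} = \sqrt{2} \sqrt{D}$)
$y = -3$ ($y = 0 - 3 = -3$)
$x = 64$ ($x = 8^{2} = 64$)
$F{\left(f,g \right)} = -7$ ($F{\left(f,g \right)} = -4 - 3 = -7$)
$\left(\left(-5\right) \left(-4\right) + x\right) F{\left(13,W{\left(-2 \right)} \right)} = \left(\left(-5\right) \left(-4\right) + 64\right) \left(-7\right) = \left(20 + 64\right) \left(-7\right) = 84 \left(-7\right) = -588$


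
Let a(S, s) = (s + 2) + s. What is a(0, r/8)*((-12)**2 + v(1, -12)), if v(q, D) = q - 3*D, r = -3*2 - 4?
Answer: -181/2 ≈ -90.500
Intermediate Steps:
r = -10 (r = -6 - 4 = -10)
a(S, s) = 2 + 2*s (a(S, s) = (2 + s) + s = 2 + 2*s)
a(0, r/8)*((-12)**2 + v(1, -12)) = (2 + 2*(-10/8))*((-12)**2 + (1 - 3*(-12))) = (2 + 2*(-10*1/8))*(144 + (1 + 36)) = (2 + 2*(-5/4))*(144 + 37) = (2 - 5/2)*181 = -1/2*181 = -181/2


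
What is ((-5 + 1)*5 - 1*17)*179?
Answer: -6623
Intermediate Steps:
((-5 + 1)*5 - 1*17)*179 = (-4*5 - 17)*179 = (-20 - 17)*179 = -37*179 = -6623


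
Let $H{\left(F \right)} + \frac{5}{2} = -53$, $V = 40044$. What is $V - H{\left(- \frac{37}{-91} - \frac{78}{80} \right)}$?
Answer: $\frac{80199}{2} \approx 40100.0$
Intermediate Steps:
$H{\left(F \right)} = - \frac{111}{2}$ ($H{\left(F \right)} = - \frac{5}{2} - 53 = - \frac{111}{2}$)
$V - H{\left(- \frac{37}{-91} - \frac{78}{80} \right)} = 40044 - - \frac{111}{2} = 40044 + \frac{111}{2} = \frac{80199}{2}$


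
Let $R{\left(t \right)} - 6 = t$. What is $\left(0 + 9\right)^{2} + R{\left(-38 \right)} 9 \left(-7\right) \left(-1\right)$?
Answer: $-1935$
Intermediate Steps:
$R{\left(t \right)} = 6 + t$
$\left(0 + 9\right)^{2} + R{\left(-38 \right)} 9 \left(-7\right) \left(-1\right) = \left(0 + 9\right)^{2} + \left(6 - 38\right) 9 \left(-7\right) \left(-1\right) = 9^{2} - 32 \left(\left(-63\right) \left(-1\right)\right) = 81 - 2016 = -1935$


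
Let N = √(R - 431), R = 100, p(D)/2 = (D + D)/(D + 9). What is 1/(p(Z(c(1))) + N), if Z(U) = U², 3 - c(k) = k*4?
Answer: 10/8279 - 25*I*√331/8279 ≈ 0.0012079 - 0.054938*I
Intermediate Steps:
c(k) = 3 - 4*k (c(k) = 3 - k*4 = 3 - 4*k)
p(D) = 4*D/(9 + D) (p(D) = 2*((D + D)/(D + 9)) = 2*((2*D)/(9 + D)) = 2*(2*D/(9 + D)) = 4*D/(9 + D))
N = I*√331 (N = √(100 - 431) = √(-331) = I*√331 ≈ 18.193*I)
1/(p(Z(c(1))) + N) = 1/(4*(3 - 4*1)²/(9 + (3 - 4*1)²) + I*√331) = 1/(4*(3 - 4)²/(9 + (3 - 4)²) + I*√331) = 1/(4*(-1)²/(9 + (-1)²) + I*√331) = 1/(4*1/(9 + 1) + I*√331) = 1/(4*1/10 + I*√331) = 1/(4*1*(⅒) + I*√331) = 1/(⅖ + I*√331)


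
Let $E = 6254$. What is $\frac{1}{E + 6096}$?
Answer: $\frac{1}{12350} \approx 8.0972 \cdot 10^{-5}$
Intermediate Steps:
$\frac{1}{E + 6096} = \frac{1}{6254 + 6096} = \frac{1}{12350}$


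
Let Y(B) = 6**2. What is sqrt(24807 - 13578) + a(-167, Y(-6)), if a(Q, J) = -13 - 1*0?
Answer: -13 + sqrt(11229) ≈ 92.967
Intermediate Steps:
Y(B) = 36
a(Q, J) = -13 (a(Q, J) = -13 + 0 = -13)
sqrt(24807 - 13578) + a(-167, Y(-6)) = sqrt(24807 - 13578) - 13 = sqrt(11229) - 13 = -13 + sqrt(11229)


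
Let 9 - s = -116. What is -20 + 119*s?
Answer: 14855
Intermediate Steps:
s = 125 (s = 9 - 1*(-116) = 9 + 116 = 125)
-20 + 119*s = -20 + 119*125 = -20 + 14875 = 14855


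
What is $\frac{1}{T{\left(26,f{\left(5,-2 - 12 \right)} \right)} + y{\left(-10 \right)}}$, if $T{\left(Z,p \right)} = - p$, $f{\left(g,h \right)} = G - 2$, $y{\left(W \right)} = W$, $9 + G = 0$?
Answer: $1$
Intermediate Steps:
$G = -9$ ($G = -9 + 0 = -9$)
$f{\left(g,h \right)} = -11$ ($f{\left(g,h \right)} = -9 - 2 = -11$)
$\frac{1}{T{\left(26,f{\left(5,-2 - 12 \right)} \right)} + y{\left(-10 \right)}} = \frac{1}{\left(-1\right) \left(-11\right) - 10} = \frac{1}{11 - 10} = 1^{-1} = 1$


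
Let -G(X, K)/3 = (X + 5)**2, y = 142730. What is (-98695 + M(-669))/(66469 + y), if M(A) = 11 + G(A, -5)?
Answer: -1421372/209199 ≈ -6.7944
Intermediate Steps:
G(X, K) = -3*(5 + X)**2 (G(X, K) = -3*(X + 5)**2 = -3*(5 + X)**2)
M(A) = 11 - 3*(5 + A)**2
(-98695 + M(-669))/(66469 + y) = (-98695 + (11 - 3*(5 - 669)**2))/(66469 + 142730) = (-98695 + (11 - 3*(-664)**2))/209199 = (-98695 + (11 - 3*440896))*(1/209199) = (-98695 + (11 - 1322688))*(1/209199) = (-98695 - 1322677)*(1/209199) = -1421372*1/209199 = -1421372/209199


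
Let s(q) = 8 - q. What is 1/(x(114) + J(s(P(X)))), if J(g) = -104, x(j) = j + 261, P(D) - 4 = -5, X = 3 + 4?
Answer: 1/271 ≈ 0.0036900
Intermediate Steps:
X = 7
P(D) = -1 (P(D) = 4 - 5 = -1)
x(j) = 261 + j
1/(x(114) + J(s(P(X)))) = 1/((261 + 114) - 104) = 1/(375 - 104) = 1/271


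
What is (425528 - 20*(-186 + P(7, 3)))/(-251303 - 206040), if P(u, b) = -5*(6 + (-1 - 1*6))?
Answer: -429148/457343 ≈ -0.93835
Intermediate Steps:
P(u, b) = 5 (P(u, b) = -5*(6 + (-1 - 6)) = -5*(6 - 7) = -5*(-1) = 5)
(425528 - 20*(-186 + P(7, 3)))/(-251303 - 206040) = (425528 - 20*(-186 + 5))/(-251303 - 206040) = (425528 - 20*(-181))/(-457343) = (425528 + 3620)*(-1/457343) = 429148*(-1/457343) = -429148/457343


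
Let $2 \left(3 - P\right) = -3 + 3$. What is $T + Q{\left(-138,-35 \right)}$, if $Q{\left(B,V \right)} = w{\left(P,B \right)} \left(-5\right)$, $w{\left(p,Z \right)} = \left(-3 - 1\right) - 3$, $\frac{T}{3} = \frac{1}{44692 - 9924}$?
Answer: $\frac{1216883}{34768} \approx 35.0$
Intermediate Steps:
$T = \frac{3}{34768}$ ($T = \frac{3}{44692 - 9924} = \frac{3}{34768} \approx 8.6286 \cdot 10^{-5}$)
$P = 3$ ($P = 3 - \frac{-3 + 3}{2} = 3 - 0 = 3 + 0 = 3$)
$w{\left(p,Z \right)} = -7$ ($w{\left(p,Z \right)} = -4 - 3 = -7$)
$Q{\left(B,V \right)} = 35$ ($Q{\left(B,V \right)} = \left(-7\right) \left(-5\right) = 35$)
$T + Q{\left(-138,-35 \right)} = \frac{3}{34768} + 35 = \frac{1216883}{34768}$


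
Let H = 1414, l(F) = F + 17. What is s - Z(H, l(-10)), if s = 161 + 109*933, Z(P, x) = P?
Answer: 100444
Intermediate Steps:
l(F) = 17 + F
s = 101858 (s = 161 + 101697 = 101858)
s - Z(H, l(-10)) = 101858 - 1*1414 = 101858 - 1414 = 100444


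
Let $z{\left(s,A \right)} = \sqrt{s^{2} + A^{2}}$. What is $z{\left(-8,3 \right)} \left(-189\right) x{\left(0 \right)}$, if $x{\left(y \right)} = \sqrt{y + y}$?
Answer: $0$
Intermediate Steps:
$x{\left(y \right)} = \sqrt{2} \sqrt{y}$ ($x{\left(y \right)} = \sqrt{2 y} = \sqrt{2} \sqrt{y}$)
$z{\left(s,A \right)} = \sqrt{A^{2} + s^{2}}$
$z{\left(-8,3 \right)} \left(-189\right) x{\left(0 \right)} = \sqrt{3^{2} + \left(-8\right)^{2}} \left(-189\right) \sqrt{2} \sqrt{0} = \sqrt{9 + 64} \left(-189\right) \sqrt{2} \cdot 0 = \sqrt{73} \left(-189\right) 0 = - 189 \sqrt{73} \cdot 0 = 0$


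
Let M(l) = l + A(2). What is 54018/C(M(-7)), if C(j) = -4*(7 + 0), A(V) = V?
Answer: -27009/14 ≈ -1929.2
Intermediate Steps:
M(l) = 2 + l (M(l) = l + 2 = 2 + l)
C(j) = -28 (C(j) = -4*7 = -28)
54018/C(M(-7)) = 54018/(-28) = 54018*(-1/28) = -27009/14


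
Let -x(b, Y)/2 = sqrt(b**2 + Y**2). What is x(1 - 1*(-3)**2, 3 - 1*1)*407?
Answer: -1628*sqrt(17) ≈ -6712.4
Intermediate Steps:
x(b, Y) = -2*sqrt(Y**2 + b**2) (x(b, Y) = -2*sqrt(b**2 + Y**2) = -2*sqrt(Y**2 + b**2))
x(1 - 1*(-3)**2, 3 - 1*1)*407 = -2*sqrt((3 - 1*1)**2 + (1 - 1*(-3)**2)**2)*407 = -2*sqrt((3 - 1)**2 + (1 - 1*9)**2)*407 = -2*sqrt(2**2 + (1 - 9)**2)*407 = -2*sqrt(4 + (-8)**2)*407 = -2*sqrt(4 + 64)*407 = -4*sqrt(17)*407 = -1628*sqrt(17)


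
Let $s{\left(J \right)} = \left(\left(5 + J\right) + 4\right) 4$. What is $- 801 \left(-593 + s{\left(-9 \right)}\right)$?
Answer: $474993$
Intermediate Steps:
$s{\left(J \right)} = 36 + 4 J$ ($s{\left(J \right)} = \left(9 + J\right) 4 = 36 + 4 J$)
$- 801 \left(-593 + s{\left(-9 \right)}\right) = - 801 \left(-593 + \left(36 + 4 \left(-9\right)\right)\right) = - 801 \left(-593 + \left(36 - 36\right)\right) = - 801 \left(-593 + 0\right) = \left(-801\right) \left(-593\right) = 474993$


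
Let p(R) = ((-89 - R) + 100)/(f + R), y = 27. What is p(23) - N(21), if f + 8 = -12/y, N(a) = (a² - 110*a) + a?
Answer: 241980/131 ≈ 1847.2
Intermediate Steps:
N(a) = a² - 109*a
f = -76/9 (f = -8 - 12/27 = -8 - 12*1/27 = -8 - 4/9 = -76/9 ≈ -8.4444)
p(R) = (11 - R)/(-76/9 + R) (p(R) = ((-89 - R) + 100)/(-76/9 + R) = (11 - R)/(-76/9 + R))
p(23) - N(21) = 9*(-11 + 23)/(76 - 9*23) - 21*(-109 + 21) = 9*12/(76 - 207) - 21*(-88) = 9*12/(-131) - 1*(-1848) = 9*(-1/131)*12 + 1848 = -108/131 + 1848 = 241980/131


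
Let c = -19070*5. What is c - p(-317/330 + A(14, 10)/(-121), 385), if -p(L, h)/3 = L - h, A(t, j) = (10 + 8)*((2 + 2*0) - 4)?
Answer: -116773457/1210 ≈ -96507.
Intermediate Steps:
A(t, j) = -36 (A(t, j) = 18*((2 + 0) - 4) = 18*(2 - 4) = 18*(-2) = -36)
p(L, h) = -3*L + 3*h (p(L, h) = -3*(L - h) = -3*L + 3*h)
c = -95350
c - p(-317/330 + A(14, 10)/(-121), 385) = -95350 - (-3*(-317/330 - 36/(-121)) + 3*385) = -95350 - (-3*(-317*1/330 - 36*(-1/121)) + 1155) = -95350 - (-3*(-317/330 + 36/121) + 1155) = -95350 - (-3*(-2407/3630) + 1155) = -95350 - (2407/1210 + 1155) = -95350 - 1*1399957/1210 = -95350 - 1399957/1210 = -116773457/1210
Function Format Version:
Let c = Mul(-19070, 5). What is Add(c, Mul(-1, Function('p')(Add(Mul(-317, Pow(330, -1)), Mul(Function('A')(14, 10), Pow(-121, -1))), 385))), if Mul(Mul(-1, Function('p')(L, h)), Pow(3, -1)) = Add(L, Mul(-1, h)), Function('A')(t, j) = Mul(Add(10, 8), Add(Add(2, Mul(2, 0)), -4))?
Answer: Rational(-116773457, 1210) ≈ -96507.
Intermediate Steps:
Function('A')(t, j) = -36 (Function('A')(t, j) = Mul(18, Add(Add(2, 0), -4)) = Mul(18, Add(2, -4)) = Mul(18, -2) = -36)
Function('p')(L, h) = Add(Mul(-3, L), Mul(3, h)) (Function('p')(L, h) = Mul(-3, Add(L, Mul(-1, h))) = Add(Mul(-3, L), Mul(3, h)))
c = -95350
Add(c, Mul(-1, Function('p')(Add(Mul(-317, Pow(330, -1)), Mul(Function('A')(14, 10), Pow(-121, -1))), 385))) = Add(-95350, Mul(-1, Add(Mul(-3, Add(Mul(-317, Pow(330, -1)), Mul(-36, Pow(-121, -1)))), Mul(3, 385)))) = Add(-95350, Mul(-1, Add(Mul(-3, Add(Mul(-317, Rational(1, 330)), Mul(-36, Rational(-1, 121)))), 1155))) = Add(-95350, Mul(-1, Add(Mul(-3, Add(Rational(-317, 330), Rational(36, 121))), 1155))) = Add(-95350, Mul(-1, Add(Mul(-3, Rational(-2407, 3630)), 1155))) = Add(-95350, Mul(-1, Add(Rational(2407, 1210), 1155))) = Add(-95350, Mul(-1, Rational(1399957, 1210))) = Add(-95350, Rational(-1399957, 1210)) = Rational(-116773457, 1210)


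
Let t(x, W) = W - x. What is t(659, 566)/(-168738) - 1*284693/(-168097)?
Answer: 16018053485/9454783862 ≈ 1.6942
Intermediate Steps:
t(659, 566)/(-168738) - 1*284693/(-168097) = (566 - 1*659)/(-168738) - 1*284693/(-168097) = (566 - 659)*(-1/168738) - 284693*(-1/168097) = -93*(-1/168738) + 284693/168097 = 31/56246 + 284693/168097 = 16018053485/9454783862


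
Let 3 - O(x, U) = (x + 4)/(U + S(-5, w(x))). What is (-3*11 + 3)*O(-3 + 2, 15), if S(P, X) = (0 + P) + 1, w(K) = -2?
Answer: -900/11 ≈ -81.818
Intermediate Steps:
S(P, X) = 1 + P (S(P, X) = P + 1 = 1 + P)
O(x, U) = 3 - (4 + x)/(-4 + U) (O(x, U) = 3 - (x + 4)/(U + (1 - 5)) = 3 - (4 + x)/(U - 4) = 3 - (4 + x)/(-4 + U))
(-3*11 + 3)*O(-3 + 2, 15) = (-3*11 + 3)*((-16 - (-3 + 2) + 3*15)/(-4 + 15)) = (-33 + 3)*((-16 - 1*(-1) + 45)/11) = -30*(-16 + 1 + 45)/11 = -30*30/11 = -900/11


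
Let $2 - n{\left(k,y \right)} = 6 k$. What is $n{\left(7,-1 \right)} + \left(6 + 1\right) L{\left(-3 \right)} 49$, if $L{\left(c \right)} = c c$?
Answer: $3047$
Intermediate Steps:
$n{\left(k,y \right)} = 2 - 6 k$
$L{\left(c \right)} = c^{2}$
$n{\left(7,-1 \right)} + \left(6 + 1\right) L{\left(-3 \right)} 49 = \left(2 - 42\right) + \left(6 + 1\right) \left(-3\right)^{2} \cdot 49 = \left(2 - 42\right) + 7 \cdot 9 \cdot 49 = -40 + 63 \cdot 49 = -40 + 3087 = 3047$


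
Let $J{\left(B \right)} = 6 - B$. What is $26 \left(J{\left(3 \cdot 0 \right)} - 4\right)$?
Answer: $52$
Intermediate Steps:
$26 \left(J{\left(3 \cdot 0 \right)} - 4\right) = 26 \left(\left(6 - 3 \cdot 0\right) - 4\right) = 26 \left(\left(6 - 0\right) - 4\right) = 26 \left(\left(6 + 0\right) - 4\right) = 26 \left(6 - 4\right) = 26 \cdot 2 = 52$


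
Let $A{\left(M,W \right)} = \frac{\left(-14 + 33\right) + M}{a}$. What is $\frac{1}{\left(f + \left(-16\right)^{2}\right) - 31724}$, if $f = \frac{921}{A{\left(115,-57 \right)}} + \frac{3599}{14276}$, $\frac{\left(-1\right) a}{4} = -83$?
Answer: $- \frac{956492}{27916048587} \approx -3.4263 \cdot 10^{-5}$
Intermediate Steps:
$a = 332$ ($a = \left(-4\right) \left(-83\right) = 332$)
$A{\left(M,W \right)} = \frac{19}{332} + \frac{M}{332}$ ($A{\left(M,W \right)} = \frac{\left(-14 + 33\right) + M}{332} = \left(19 + M\right) \frac{1}{332} = \frac{19}{332} + \frac{M}{332}$)
$f = \frac{2182841669}{956492}$ ($f = \frac{921}{\frac{19}{332} + \frac{1}{332} \cdot 115} + \frac{3599}{14276} = \frac{921}{\frac{19}{332} + \frac{115}{332}} + 3599 \cdot \frac{1}{14276} = \frac{921}{\frac{67}{166}} + \frac{3599}{14276} = 921 \cdot \frac{166}{67} + \frac{3599}{14276} = \frac{152886}{67} + \frac{3599}{14276} = \frac{2182841669}{956492} \approx 2282.1$)
$\frac{1}{\left(f + \left(-16\right)^{2}\right) - 31724} = \frac{1}{\left(\frac{2182841669}{956492} + \left(-16\right)^{2}\right) - 31724} = \frac{1}{\left(\frac{2182841669}{956492} + 256\right) - 31724} = \frac{1}{\frac{2427703621}{956492} - 31724} = \frac{1}{- \frac{27916048587}{956492}} = - \frac{956492}{27916048587}$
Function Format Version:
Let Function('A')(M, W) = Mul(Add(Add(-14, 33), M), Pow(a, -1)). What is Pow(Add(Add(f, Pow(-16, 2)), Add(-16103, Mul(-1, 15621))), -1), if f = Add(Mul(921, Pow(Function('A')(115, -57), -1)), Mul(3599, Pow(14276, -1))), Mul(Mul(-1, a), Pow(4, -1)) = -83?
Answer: Rational(-956492, 27916048587) ≈ -3.4263e-5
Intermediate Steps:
a = 332 (a = Mul(-4, -83) = 332)
Function('A')(M, W) = Add(Rational(19, 332), Mul(Rational(1, 332), M)) (Function('A')(M, W) = Mul(Add(Add(-14, 33), M), Pow(332, -1)) = Mul(Add(19, M), Rational(1, 332)) = Add(Rational(19, 332), Mul(Rational(1, 332), M)))
f = Rational(2182841669, 956492) (f = Add(Mul(921, Pow(Add(Rational(19, 332), Mul(Rational(1, 332), 115)), -1)), Mul(3599, Pow(14276, -1))) = Add(Mul(921, Pow(Add(Rational(19, 332), Rational(115, 332)), -1)), Mul(3599, Rational(1, 14276))) = Add(Mul(921, Pow(Rational(67, 166), -1)), Rational(3599, 14276)) = Add(Mul(921, Rational(166, 67)), Rational(3599, 14276)) = Add(Rational(152886, 67), Rational(3599, 14276)) = Rational(2182841669, 956492) ≈ 2282.1)
Pow(Add(Add(f, Pow(-16, 2)), Add(-16103, Mul(-1, 15621))), -1) = Pow(Add(Add(Rational(2182841669, 956492), Pow(-16, 2)), Add(-16103, Mul(-1, 15621))), -1) = Pow(Add(Add(Rational(2182841669, 956492), 256), Add(-16103, -15621)), -1) = Pow(Add(Rational(2427703621, 956492), -31724), -1) = Pow(Rational(-27916048587, 956492), -1) = Rational(-956492, 27916048587)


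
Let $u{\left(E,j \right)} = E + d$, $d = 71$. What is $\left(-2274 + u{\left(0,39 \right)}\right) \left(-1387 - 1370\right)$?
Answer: $6073671$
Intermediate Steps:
$u{\left(E,j \right)} = 71 + E$ ($u{\left(E,j \right)} = E + 71 = 71 + E$)
$\left(-2274 + u{\left(0,39 \right)}\right) \left(-1387 - 1370\right) = \left(-2274 + \left(71 + 0\right)\right) \left(-1387 - 1370\right) = \left(-2274 + 71\right) \left(-2757\right) = \left(-2203\right) \left(-2757\right) = 6073671$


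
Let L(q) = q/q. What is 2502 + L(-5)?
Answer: 2503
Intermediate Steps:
L(q) = 1
2502 + L(-5) = 2502 + 1 = 2503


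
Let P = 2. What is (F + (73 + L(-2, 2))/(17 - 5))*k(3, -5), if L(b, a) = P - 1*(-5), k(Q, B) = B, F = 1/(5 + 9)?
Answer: -1415/42 ≈ -33.690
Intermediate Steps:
F = 1/14 ≈ 0.071429
L(b, a) = 7 (L(b, a) = 2 - 1*(-5) = 2 + 5 = 7)
(F + (73 + L(-2, 2))/(17 - 5))*k(3, -5) = (1/14 + (73 + 7)/(17 - 5))*(-5) = (1/14 + 80/12)*(-5) = (1/14 + 80*(1/12))*(-5) = (1/14 + 20/3)*(-5) = (283/42)*(-5) = -1415/42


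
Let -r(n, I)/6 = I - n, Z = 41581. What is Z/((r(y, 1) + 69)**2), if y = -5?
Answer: 41581/1089 ≈ 38.183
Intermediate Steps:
r(n, I) = -6*I + 6*n (r(n, I) = -6*(I - n) = -6*I + 6*n)
Z/((r(y, 1) + 69)**2) = 41581/(((-6*1 + 6*(-5)) + 69)**2) = 41581/(((-6 - 30) + 69)**2) = 41581/((-36 + 69)**2) = 41581/(33**2) = 41581/1089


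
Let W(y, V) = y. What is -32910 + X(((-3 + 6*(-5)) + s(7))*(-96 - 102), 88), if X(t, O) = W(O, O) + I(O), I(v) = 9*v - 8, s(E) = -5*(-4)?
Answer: -32038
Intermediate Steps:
s(E) = 20
I(v) = -8 + 9*v
X(t, O) = -8 + 10*O (X(t, O) = O + (-8 + 9*O) = -8 + 10*O)
-32910 + X(((-3 + 6*(-5)) + s(7))*(-96 - 102), 88) = -32910 + (-8 + 10*88) = -32910 + (-8 + 880) = -32910 + 872 = -32038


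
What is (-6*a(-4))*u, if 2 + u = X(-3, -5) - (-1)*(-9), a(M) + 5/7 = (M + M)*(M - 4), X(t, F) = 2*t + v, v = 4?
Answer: 34554/7 ≈ 4936.3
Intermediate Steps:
X(t, F) = 4 + 2*t (X(t, F) = 2*t + 4 = 4 + 2*t)
a(M) = -5/7 + 2*M*(-4 + M) (a(M) = -5/7 + (M + M)*(M - 4) = -5/7 + (2*M)*(-4 + M) = -5/7 + 2*M*(-4 + M))
u = -13 (u = -2 + ((4 + 2*(-3)) - (-1)*(-9)) = -2 + ((4 - 6) - 1*9) = -2 + (-2 - 9) = -2 - 11 = -13)
(-6*a(-4))*u = -6*(-5/7 - 8*(-4) + 2*(-4)²)*(-13) = -6*(-5/7 + 32 + 2*16)*(-13) = -6*(-5/7 + 32 + 32)*(-13) = -6*443/7*(-13) = -2658/7*(-13) = 34554/7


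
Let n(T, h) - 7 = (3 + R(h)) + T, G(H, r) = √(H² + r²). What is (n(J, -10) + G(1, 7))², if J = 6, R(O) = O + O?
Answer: 66 - 40*√2 ≈ 9.4315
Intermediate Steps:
R(O) = 2*O
n(T, h) = 10 + T + 2*h (n(T, h) = 7 + ((3 + 2*h) + T) = 7 + (3 + T + 2*h) = 10 + T + 2*h)
(n(J, -10) + G(1, 7))² = ((10 + 6 + 2*(-10)) + √(1² + 7²))² = ((10 + 6 - 20) + √(1 + 49))² = (-4 + √50)² = (-4 + 5*√2)²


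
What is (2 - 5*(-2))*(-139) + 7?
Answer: -1661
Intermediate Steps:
(2 - 5*(-2))*(-139) + 7 = (2 + 10)*(-139) + 7 = 12*(-139) + 7 = -1668 + 7 = -1661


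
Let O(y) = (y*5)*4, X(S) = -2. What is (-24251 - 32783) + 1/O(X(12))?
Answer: -2281361/40 ≈ -57034.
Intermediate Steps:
O(y) = 20*y (O(y) = (5*y)*4 = 20*y)
(-24251 - 32783) + 1/O(X(12)) = (-24251 - 32783) + 1/(20*(-2)) = -57034 + 1/(-40) = -57034 - 1/40 = -2281361/40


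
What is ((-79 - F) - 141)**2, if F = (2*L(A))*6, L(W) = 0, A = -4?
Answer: 48400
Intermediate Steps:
F = 0 (F = (2*0)*6 = 0*6 = 0)
((-79 - F) - 141)**2 = ((-79 - 1*0) - 141)**2 = ((-79 + 0) - 141)**2 = (-79 - 141)**2 = (-220)**2 = 48400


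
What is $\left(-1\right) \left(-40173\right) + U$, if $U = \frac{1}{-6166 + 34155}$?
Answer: $\frac{1124402098}{27989} \approx 40173.0$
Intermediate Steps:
$U = \frac{1}{27989} \approx 3.5728 \cdot 10^{-5}$
$\left(-1\right) \left(-40173\right) + U = \left(-1\right) \left(-40173\right) + \frac{1}{27989} = 40173 + \frac{1}{27989} = \frac{1124402098}{27989}$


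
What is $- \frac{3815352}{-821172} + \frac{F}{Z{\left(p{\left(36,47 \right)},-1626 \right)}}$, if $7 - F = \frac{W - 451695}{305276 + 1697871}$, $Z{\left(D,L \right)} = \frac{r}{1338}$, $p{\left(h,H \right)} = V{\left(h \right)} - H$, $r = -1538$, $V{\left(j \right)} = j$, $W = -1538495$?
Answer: $- \frac{243274422970563}{105412483962533} \approx -2.3078$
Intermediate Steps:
$p{\left(h,H \right)} = h - H$
$Z{\left(D,L \right)} = - \frac{769}{669}$ ($Z{\left(D,L \right)} = - \frac{1538}{1338} = \left(-1538\right) \frac{1}{1338} = - \frac{769}{669}$)
$F = \frac{16012219}{2003147}$ ($F = 7 - \frac{-1538495 - 451695}{305276 + 1697871} = 7 - - \frac{1990190}{2003147} = 7 + \frac{1990190}{2003147} = \frac{16012219}{2003147} \approx 7.9935$)
$- \frac{3815352}{-821172} + \frac{F}{Z{\left(p{\left(36,47 \right)},-1626 \right)}} = - \frac{3815352}{-821172} + \frac{16012219}{2003147 \left(- \frac{769}{669}\right)} = \left(-3815352\right) \left(- \frac{1}{821172}\right) + \frac{16012219}{2003147} \left(- \frac{669}{769}\right) = \frac{317946}{68431} - \frac{10712174511}{1540420043} = - \frac{243274422970563}{105412483962533}$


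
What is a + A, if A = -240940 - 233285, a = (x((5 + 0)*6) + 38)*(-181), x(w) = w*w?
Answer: -644003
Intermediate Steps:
x(w) = w²
a = -169778 (a = (((5 + 0)*6)² + 38)*(-181) = ((5*6)² + 38)*(-181) = (30² + 38)*(-181) = (900 + 38)*(-181) = 938*(-181) = -169778)
A = -474225
a + A = -169778 - 474225 = -644003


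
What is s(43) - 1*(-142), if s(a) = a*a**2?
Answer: 79649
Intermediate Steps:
s(a) = a**3
s(43) - 1*(-142) = 43**3 - 1*(-142) = 79507 + 142 = 79649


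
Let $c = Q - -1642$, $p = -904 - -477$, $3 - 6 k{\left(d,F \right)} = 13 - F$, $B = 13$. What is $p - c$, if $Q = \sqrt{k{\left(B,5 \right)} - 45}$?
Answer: $-2069 - \frac{5 i \sqrt{66}}{6} \approx -2069.0 - 6.77 i$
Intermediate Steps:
$k{\left(d,F \right)} = - \frac{5}{3} + \frac{F}{6}$ ($k{\left(d,F \right)} = \frac{1}{2} - \frac{13 - F}{6} = \frac{1}{2} + \left(- \frac{13}{6} + \frac{F}{6}\right) = - \frac{5}{3} + \frac{F}{6}$)
$p = -427$ ($p = -904 + 477 = -427$)
$Q = \frac{5 i \sqrt{66}}{6}$ ($Q = \sqrt{\left(- \frac{5}{3} + \frac{1}{6} \cdot 5\right) - 45} = \sqrt{\left(- \frac{5}{3} + \frac{5}{6}\right) - 45} = \sqrt{- \frac{5}{6} - 45} = \sqrt{- \frac{275}{6}} = \frac{5 i \sqrt{66}}{6} \approx 6.77 i$)
$c = 1642 + \frac{5 i \sqrt{66}}{6}$ ($c = \frac{5 i \sqrt{66}}{6} - -1642 = \frac{5 i \sqrt{66}}{6} + 1642 = 1642 + \frac{5 i \sqrt{66}}{6} \approx 1642.0 + 6.77 i$)
$p - c = -427 - \left(1642 + \frac{5 i \sqrt{66}}{6}\right) = -2069 - \frac{5 i \sqrt{66}}{6}$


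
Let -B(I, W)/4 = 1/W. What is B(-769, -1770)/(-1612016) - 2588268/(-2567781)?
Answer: 205139529938851/203515782777720 ≈ 1.0080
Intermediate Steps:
B(I, W) = -4/W
B(-769, -1770)/(-1612016) - 2588268/(-2567781) = -4/(-1770)/(-1612016) - 2588268/(-2567781) = -4*(-1/1770)*(-1/1612016) - 2588268*(-1/2567781) = (2/885)*(-1/1612016) + 862756/855927 = -1/713317080 + 862756/855927 = 205139529938851/203515782777720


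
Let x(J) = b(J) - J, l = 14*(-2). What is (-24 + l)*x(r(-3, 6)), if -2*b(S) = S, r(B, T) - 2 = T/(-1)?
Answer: -312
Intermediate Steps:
r(B, T) = 2 - T (r(B, T) = 2 + T/(-1) = 2 + T*(-1) = 2 - T)
b(S) = -S/2
l = -28
x(J) = -3*J/2 (x(J) = -J/2 - J = -3*J/2)
(-24 + l)*x(r(-3, 6)) = (-24 - 28)*(-3*(2 - 1*6)/2) = -(-78)*(2 - 6) = -(-78)*(-4) = -52*6 = -312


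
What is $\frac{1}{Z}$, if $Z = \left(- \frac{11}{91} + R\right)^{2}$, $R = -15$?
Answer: $\frac{8281}{1893376} \approx 0.0043737$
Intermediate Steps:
$Z = \frac{1893376}{8281}$ ($Z = \left(- \frac{11}{91} - 15\right)^{2} = \left(- \frac{1376}{91}\right)^{2} = \frac{1893376}{8281} \approx 228.64$)
$\frac{1}{Z} = \frac{1}{\frac{1893376}{8281}} = \frac{8281}{1893376}$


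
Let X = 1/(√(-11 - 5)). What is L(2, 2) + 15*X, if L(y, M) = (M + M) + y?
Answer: 6 - 15*I/4 ≈ 6.0 - 3.75*I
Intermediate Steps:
L(y, M) = y + 2*M (L(y, M) = 2*M + y = y + 2*M)
X = -I/4 (X = 1/(√(-16)) = 1/(4*I) = -I/4 ≈ -0.25*I)
L(2, 2) + 15*X = (2 + 2*2) + 15*(-I/4) = (2 + 4) - 15*I/4 = 6 - 15*I/4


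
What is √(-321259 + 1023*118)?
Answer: I*√200545 ≈ 447.82*I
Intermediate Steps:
√(-321259 + 1023*118) = √(-321259 + 120714) = √(-200545) = I*√200545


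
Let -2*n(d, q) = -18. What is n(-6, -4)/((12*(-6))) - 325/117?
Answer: -209/72 ≈ -2.9028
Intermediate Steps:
n(d, q) = 9 (n(d, q) = -½*(-18) = 9)
n(-6, -4)/((12*(-6))) - 325/117 = 9/((12*(-6))) - 325/117 = 9/(-72) - 325*1/117 = 9*(-1/72) - 25/9 = -⅛ - 25/9 = -209/72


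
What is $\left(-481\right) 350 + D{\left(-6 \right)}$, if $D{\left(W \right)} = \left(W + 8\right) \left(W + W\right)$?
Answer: $-168374$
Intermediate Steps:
$D{\left(W \right)} = 2 W \left(8 + W\right)$ ($D{\left(W \right)} = \left(8 + W\right) 2 W = 2 W \left(8 + W\right)$)
$\left(-481\right) 350 + D{\left(-6 \right)} = \left(-481\right) 350 + 2 \left(-6\right) \left(8 - 6\right) = -168350 + 2 \left(-6\right) 2 = -168350 - 24 = -168374$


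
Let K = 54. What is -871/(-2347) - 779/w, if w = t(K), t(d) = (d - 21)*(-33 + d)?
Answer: -1224710/1626471 ≈ -0.75299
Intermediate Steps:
t(d) = (-33 + d)*(-21 + d) (t(d) = (-21 + d)*(-33 + d) = (-33 + d)*(-21 + d))
w = 693 (w = 693 + 54² - 54*54 = 693 + 2916 - 2916 = 693)
-871/(-2347) - 779/w = -871/(-2347) - 779/693 = -871*(-1/2347) - 779*1/693 = 871/2347 - 779/693 = -1224710/1626471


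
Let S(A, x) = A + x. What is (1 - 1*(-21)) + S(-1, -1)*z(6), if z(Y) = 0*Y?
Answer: 22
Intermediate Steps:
z(Y) = 0
(1 - 1*(-21)) + S(-1, -1)*z(6) = (1 - 1*(-21)) + (-1 - 1)*0 = (1 + 21) - 2*0 = 22 + 0 = 22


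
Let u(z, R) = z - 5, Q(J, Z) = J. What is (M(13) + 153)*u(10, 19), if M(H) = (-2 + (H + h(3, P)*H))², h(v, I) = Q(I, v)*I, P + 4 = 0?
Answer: 240570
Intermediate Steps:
P = -4 (P = -4 + 0 = -4)
h(v, I) = I² (h(v, I) = I*I = I²)
u(z, R) = -5 + z
M(H) = (-2 + 17*H)² (M(H) = (-2 + (H + (-4)²*H))² = (-2 + (H + 16*H))² = (-2 + 17*H)²)
(M(13) + 153)*u(10, 19) = ((-2 + 17*13)² + 153)*(-5 + 10) = ((-2 + 221)² + 153)*5 = (219² + 153)*5 = (47961 + 153)*5 = 48114*5 = 240570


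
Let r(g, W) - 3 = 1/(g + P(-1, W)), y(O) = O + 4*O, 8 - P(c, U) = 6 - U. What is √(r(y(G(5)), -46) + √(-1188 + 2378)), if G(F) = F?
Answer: √(1064 + 361*√1190)/19 ≈ 6.1191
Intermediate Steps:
P(c, U) = 2 + U (P(c, U) = 8 - (6 - U) = 8 + (-6 + U) = 2 + U)
y(O) = 5*O
r(g, W) = 3 + 1/(2 + W + g) (r(g, W) = 3 + 1/(g + (2 + W)) = 3 + 1/(2 + W + g))
√(r(y(G(5)), -46) + √(-1188 + 2378)) = √((7 + 3*(-46) + 3*(5*5))/(2 - 46 + 5*5) + √(-1188 + 2378)) = √((7 - 138 + 3*25)/(2 - 46 + 25) + √1190) = √((7 - 138 + 75)/(-19) + √1190) = √(-1/19*(-56) + √1190) = √(56/19 + √1190)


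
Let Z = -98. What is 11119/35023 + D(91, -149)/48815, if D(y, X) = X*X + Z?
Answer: 1316887354/1709647745 ≈ 0.77027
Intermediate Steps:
D(y, X) = -98 + X² (D(y, X) = X*X - 98 = X² - 98 = -98 + X²)
11119/35023 + D(91, -149)/48815 = 11119/35023 + (-98 + (-149)²)/48815 = 11119*(1/35023) + (-98 + 22201)*(1/48815) = 11119/35023 + 22103*(1/48815) = 11119/35023 + 22103/48815 = 1316887354/1709647745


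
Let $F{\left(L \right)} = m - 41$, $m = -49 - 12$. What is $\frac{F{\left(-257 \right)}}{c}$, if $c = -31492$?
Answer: $\frac{51}{15746} \approx 0.0032389$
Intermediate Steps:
$m = -61$
$F{\left(L \right)} = -102$ ($F{\left(L \right)} = -61 - 41 = -102$)
$\frac{F{\left(-257 \right)}}{c} = - \frac{102}{-31492} = \left(-102\right) \left(- \frac{1}{31492}\right) = \frac{51}{15746}$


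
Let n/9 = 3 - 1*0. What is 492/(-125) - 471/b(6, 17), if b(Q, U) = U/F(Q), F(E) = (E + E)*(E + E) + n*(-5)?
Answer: -538239/2125 ≈ -253.29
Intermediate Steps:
n = 27 (n = 9*(3 - 1*0) = 9*(3 + 0) = 9*3 = 27)
F(E) = -135 + 4*E² (F(E) = (E + E)*(E + E) + 27*(-5) = (2*E)*(2*E) - 135 = 4*E² - 135 = -135 + 4*E²)
b(Q, U) = U/(-135 + 4*Q²)
492/(-125) - 471/b(6, 17) = 492/(-125) - 471/(17/(-135 + 4*6²)) = 492*(-1/125) - 471/(17/(-135 + 4*36)) = -492/125 - 471/(17/(-135 + 144)) = -492/125 - 471/(17/9) = -492/125 - 471/(17*(⅑)) = -492/125 - 471/17/9 = -492/125 - 471*9/17 = -492/125 - 4239/17 = -538239/2125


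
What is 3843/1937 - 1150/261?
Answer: -1224527/505557 ≈ -2.4221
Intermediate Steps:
3843/1937 - 1150/261 = -1224527/505557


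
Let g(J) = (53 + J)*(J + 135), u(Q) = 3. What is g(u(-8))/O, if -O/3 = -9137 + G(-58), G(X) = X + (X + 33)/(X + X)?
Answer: 298816/1066595 ≈ 0.28016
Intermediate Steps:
G(X) = X + (33 + X)/(2*X) (G(X) = X + (33 + X)/((2*X)) = X + (33 + X)*(1/(2*X)) = X + (33 + X)/(2*X))
O = 3199785/116 (O = -3*(-9137 + (½ - 58 + (33/2)/(-58))) = -3*(-9137 + (½ - 58 + (33/2)*(-1/58))) = -3*(-9137 + (½ - 58 - 33/116)) = -3*(-9137 - 6703/116) = -3*(-1066595/116) = 3199785/116 ≈ 27584.)
g(J) = (53 + J)*(135 + J)
g(u(-8))/O = (7155 + 3² + 188*3)/(3199785/116) = (7155 + 9 + 564)*(116/3199785) = 7728*(116/3199785) = 298816/1066595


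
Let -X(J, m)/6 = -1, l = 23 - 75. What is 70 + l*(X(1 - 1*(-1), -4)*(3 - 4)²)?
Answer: -242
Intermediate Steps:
l = -52
X(J, m) = 6 (X(J, m) = -6*(-1) = 6)
70 + l*(X(1 - 1*(-1), -4)*(3 - 4)²) = 70 - 312*(3 - 4)² = 70 - 312*(-1)² = 70 - 312 = -242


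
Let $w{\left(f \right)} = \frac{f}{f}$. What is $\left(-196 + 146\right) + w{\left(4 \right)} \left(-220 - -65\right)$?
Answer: $-205$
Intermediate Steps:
$w{\left(f \right)} = 1$
$\left(-196 + 146\right) + w{\left(4 \right)} \left(-220 - -65\right) = \left(-196 + 146\right) + 1 \left(-220 - -65\right) = -50 + 1 \left(-220 + 65\right) = -50 + 1 \left(-155\right) = -50 - 155 = -205$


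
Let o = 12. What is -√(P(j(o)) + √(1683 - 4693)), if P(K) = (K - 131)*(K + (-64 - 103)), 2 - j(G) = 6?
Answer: -√(23085 + I*√3010) ≈ -151.94 - 0.18055*I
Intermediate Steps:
j(G) = -4 (j(G) = 2 - 1*6 = 2 - 6 = -4)
P(K) = (-167 + K)*(-131 + K) (P(K) = (-131 + K)*(K - 167) = (-131 + K)*(-167 + K) = (-167 + K)*(-131 + K))
-√(P(j(o)) + √(1683 - 4693)) = -√((21877 + (-4)² - 298*(-4)) + √(1683 - 4693)) = -√((21877 + 16 + 1192) + √(-3010)) = -√(23085 + I*√3010)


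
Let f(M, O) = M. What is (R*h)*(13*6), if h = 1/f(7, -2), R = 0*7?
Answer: 0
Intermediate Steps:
R = 0
h = ⅐ (h = 1/7 = ⅐ ≈ 0.14286)
(R*h)*(13*6) = (0*(⅐))*(13*6) = 0*78 = 0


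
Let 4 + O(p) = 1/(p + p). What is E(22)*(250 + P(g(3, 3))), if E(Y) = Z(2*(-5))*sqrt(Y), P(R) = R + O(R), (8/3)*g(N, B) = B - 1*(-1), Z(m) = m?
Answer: -7435*sqrt(22)/3 ≈ -11624.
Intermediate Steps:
g(N, B) = 3/8 + 3*B/8 (g(N, B) = 3*(B - 1*(-1))/8 = 3*(B + 1)/8 = 3*(1 + B)/8 = 3/8 + 3*B/8)
O(p) = -4 + 1/(2*p) (O(p) = -4 + 1/(p + p) = -4 + 1/(2*p))
P(R) = -4 + R + 1/(2*R) (P(R) = R + (-4 + 1/(2*R)) = -4 + R + 1/(2*R))
E(Y) = -10*sqrt(Y) (E(Y) = (2*(-5))*sqrt(Y) = -10*sqrt(Y))
E(22)*(250 + P(g(3, 3))) = (-10*sqrt(22))*(250 + (-4 + (3/8 + (3/8)*3) + 1/(2*(3/8 + (3/8)*3)))) = (-10*sqrt(22))*(250 + (-4 + (3/8 + 9/8) + 1/(2*(3/8 + 9/8)))) = (-10*sqrt(22))*(250 + (-4 + 3/2 + 1/(2*(3/2)))) = (-10*sqrt(22))*(250 + (-4 + 3/2 + (1/2)*(2/3))) = (-10*sqrt(22))*(250 + (-4 + 3/2 + 1/3)) = (-10*sqrt(22))*(250 - 13/6) = -10*sqrt(22)*(1487/6) = -7435*sqrt(22)/3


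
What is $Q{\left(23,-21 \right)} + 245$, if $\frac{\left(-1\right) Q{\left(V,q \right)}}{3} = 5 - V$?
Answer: $299$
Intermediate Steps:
$Q{\left(V,q \right)} = -15 + 3 V$ ($Q{\left(V,q \right)} = - 3 \left(5 - V\right) = -15 + 3 V$)
$Q{\left(23,-21 \right)} + 245 = \left(-15 + 3 \cdot 23\right) + 245 = \left(-15 + 69\right) + 245 = 54 + 245 = 299$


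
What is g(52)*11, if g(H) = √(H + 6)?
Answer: 11*√58 ≈ 83.774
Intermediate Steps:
g(H) = √(6 + H)
g(52)*11 = √(6 + 52)*11 = √58*11 = 11*√58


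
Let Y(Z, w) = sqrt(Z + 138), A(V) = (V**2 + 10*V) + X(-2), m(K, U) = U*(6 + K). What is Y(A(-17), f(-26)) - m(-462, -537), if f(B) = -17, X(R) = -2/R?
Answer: -244872 + sqrt(258) ≈ -2.4486e+5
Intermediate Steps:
A(V) = 1 + V**2 + 10*V (A(V) = (V**2 + 10*V) - 2/(-2) = (V**2 + 10*V) - 2*(-1/2) = (V**2 + 10*V) + 1 = 1 + V**2 + 10*V)
Y(Z, w) = sqrt(138 + Z)
Y(A(-17), f(-26)) - m(-462, -537) = sqrt(138 + (1 + (-17)**2 + 10*(-17))) - (-537)*(6 - 462) = sqrt(138 + (1 + 289 - 170)) - (-537)*(-456) = sqrt(138 + 120) - 1*244872 = sqrt(258) - 244872 = -244872 + sqrt(258)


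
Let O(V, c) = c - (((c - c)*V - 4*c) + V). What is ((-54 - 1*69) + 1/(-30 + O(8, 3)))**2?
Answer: 8008900/529 ≈ 15140.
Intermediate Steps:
O(V, c) = -V + 5*c (O(V, c) = c - ((0*V - 4*c) + V) = c - ((0 - 4*c) + V) = c - (-4*c + V) = c - (V - 4*c) = c + (-V + 4*c) = -V + 5*c)
((-54 - 1*69) + 1/(-30 + O(8, 3)))**2 = ((-54 - 1*69) + 1/(-30 + (-1*8 + 5*3)))**2 = ((-54 - 69) + 1/(-30 + (-8 + 15)))**2 = (-123 + 1/(-30 + 7))**2 = (-123 + 1/(-23))**2 = (-123 - 1/23)**2 = (-2830/23)**2 = 8008900/529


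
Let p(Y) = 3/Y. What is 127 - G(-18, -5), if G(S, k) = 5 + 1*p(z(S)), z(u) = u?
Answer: 733/6 ≈ 122.17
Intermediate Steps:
G(S, k) = 5 + 3/S (G(S, k) = 5 + 1*(3/S) = 5 + 3/S)
127 - G(-18, -5) = 127 - (5 + 3/(-18)) = 127 - (5 + 3*(-1/18)) = 127 - (5 - 1/6) = 127 - 1*29/6 = 127 - 29/6 = 733/6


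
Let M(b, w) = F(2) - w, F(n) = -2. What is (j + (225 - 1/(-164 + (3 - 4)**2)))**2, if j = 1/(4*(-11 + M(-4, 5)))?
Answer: 6972287779081/137733696 ≈ 50622.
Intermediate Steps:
M(b, w) = -2 - w
j = -1/72 (j = 1/(4*(-11 + (-2 - 1*5))) = 1/(4*(-11 + (-2 - 5))) = 1/(4*(-11 - 7)) = 1/(4*(-18)) = 1/(-72) = -1/72 ≈ -0.013889)
(j + (225 - 1/(-164 + (3 - 4)**2)))**2 = (-1/72 + (225 - 1/(-164 + (3 - 4)**2)))**2 = (-1/72 + (225 - 1/(-164 + (-1)**2)))**2 = (-1/72 + (225 - 1/(-164 + 1)))**2 = (-1/72 + (225 - 1/(-163)))**2 = (-1/72 + (225 - 1*(-1/163)))**2 = (-1/72 + (225 + 1/163))**2 = (-1/72 + 36676/163)**2 = (2640509/11736)**2 = 6972287779081/137733696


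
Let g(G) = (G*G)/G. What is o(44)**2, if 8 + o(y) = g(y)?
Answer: 1296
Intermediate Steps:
g(G) = G (g(G) = G**2/G = G)
o(y) = -8 + y
o(44)**2 = (-8 + 44)**2 = 36**2 = 1296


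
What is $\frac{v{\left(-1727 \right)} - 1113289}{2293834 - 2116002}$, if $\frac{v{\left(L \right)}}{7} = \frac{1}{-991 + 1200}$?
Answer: $- \frac{116338697}{18583444} \approx -6.2603$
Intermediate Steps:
$v{\left(L \right)} = \frac{7}{209}$ ($v{\left(L \right)} = \frac{7}{-991 + 1200} = \frac{7}{209}$)
$\frac{v{\left(-1727 \right)} - 1113289}{2293834 - 2116002} = \frac{\frac{7}{209} - 1113289}{2293834 - 2116002} = - \frac{232677394}{209 \cdot 177832} = \left(- \frac{232677394}{209}\right) \frac{1}{177832} = - \frac{116338697}{18583444}$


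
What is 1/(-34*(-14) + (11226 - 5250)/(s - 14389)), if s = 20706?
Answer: 6317/3012868 ≈ 0.0020967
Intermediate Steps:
1/(-34*(-14) + (11226 - 5250)/(s - 14389)) = 1/(-34*(-14) + (11226 - 5250)/(20706 - 14389)) = 1/(476 + 5976/6317) = 1/(3012868/6317) = 6317/3012868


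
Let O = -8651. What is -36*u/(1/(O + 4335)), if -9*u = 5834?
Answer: -100718176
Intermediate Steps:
u = -5834/9 (u = -1/9*5834 = -5834/9 ≈ -648.22)
-36*u/(1/(O + 4335)) = -(-23336)/(1/(-8651 + 4335)) = -(-23336)/(1/(-4316)) = -(-23336)/(-1/4316) = -(-23336)*(-4316) = -36*25179544/9 = -100718176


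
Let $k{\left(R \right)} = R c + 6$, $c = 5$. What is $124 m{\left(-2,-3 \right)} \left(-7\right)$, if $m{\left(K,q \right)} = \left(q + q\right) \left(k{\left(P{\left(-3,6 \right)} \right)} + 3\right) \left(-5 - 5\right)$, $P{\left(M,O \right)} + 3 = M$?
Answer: $1093680$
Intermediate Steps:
$P{\left(M,O \right)} = -3 + M$
$k{\left(R \right)} = 6 + 5 R$ ($k{\left(R \right)} = R 5 + 6 = 5 R + 6 = 6 + 5 R$)
$m{\left(K,q \right)} = 420 q$ ($m{\left(K,q \right)} = \left(q + q\right) \left(\left(6 + 5 \left(-3 - 3\right)\right) + 3\right) \left(-5 - 5\right) = 2 q \left(\left(6 + 5 \left(-6\right)\right) + 3\right) \left(-10\right) = 2 q \left(\left(6 - 30\right) + 3\right) \left(-10\right) = 2 q \left(-24 + 3\right) \left(-10\right) = 2 q \left(\left(-21\right) \left(-10\right)\right) = 2 q 210 = 420 q$)
$124 m{\left(-2,-3 \right)} \left(-7\right) = 124 \cdot 420 \left(-3\right) \left(-7\right) = 124 \left(\left(-1260\right) \left(-7\right)\right) = 124 \cdot 8820 = 1093680$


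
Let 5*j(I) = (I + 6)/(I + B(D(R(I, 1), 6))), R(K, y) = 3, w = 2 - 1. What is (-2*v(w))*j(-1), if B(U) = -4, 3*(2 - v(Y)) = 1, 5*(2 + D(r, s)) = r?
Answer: ⅔ ≈ 0.66667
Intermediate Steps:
w = 1
D(r, s) = -2 + r/5
v(Y) = 5/3 (v(Y) = 2 - ⅓*1 = 2 - ⅓ = 5/3)
j(I) = (6 + I)/(5*(-4 + I)) (j(I) = ((I + 6)/(I - 4))/5 = ((6 + I)/(-4 + I))/5 = (6 + I)/(5*(-4 + I)))
(-2*v(w))*j(-1) = (-2*5/3)*((6 - 1)/(5*(-4 - 1))) = -2*5/(3*(-5)) = -2*(-1)*5/(3*5) = -10/3*(-⅕) = ⅔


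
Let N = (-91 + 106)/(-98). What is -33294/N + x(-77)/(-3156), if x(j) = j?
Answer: 3432478609/15780 ≈ 2.1752e+5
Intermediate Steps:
N = -15/98 (N = 15*(-1/98) = -15/98 ≈ -0.15306)
-33294/N + x(-77)/(-3156) = -33294/(-15/98) - 77/(-3156) = -33294*(-98/15) - 77*(-1/3156) = 1087604/5 + 77/3156 = 3432478609/15780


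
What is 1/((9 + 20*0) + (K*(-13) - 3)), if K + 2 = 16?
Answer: -1/176 ≈ -0.0056818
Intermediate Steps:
K = 14 (K = -2 + 16 = 14)
1/((9 + 20*0) + (K*(-13) - 3)) = 1/((9 + 20*0) + (14*(-13) - 3)) = 1/((9 + 0) + (-182 - 3)) = 1/(9 - 185) = 1/(-176) = -1/176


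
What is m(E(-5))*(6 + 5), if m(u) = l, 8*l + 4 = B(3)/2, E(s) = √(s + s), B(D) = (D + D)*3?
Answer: 55/8 ≈ 6.8750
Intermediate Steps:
B(D) = 6*D (B(D) = (2*D)*3 = 6*D)
E(s) = √2*√s (E(s) = √(2*s) = √2*√s)
l = 5/8 (l = -½ + ((6*3)/2)/8 = -½ + (18*(½))/8 = -½ + (⅛)*9 = -½ + 9/8 = 5/8 ≈ 0.62500)
m(u) = 5/8
m(E(-5))*(6 + 5) = 5*(6 + 5)/8 = (5/8)*11 = 55/8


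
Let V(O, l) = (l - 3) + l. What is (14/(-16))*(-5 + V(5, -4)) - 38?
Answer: -24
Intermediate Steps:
V(O, l) = -3 + 2*l (V(O, l) = (-3 + l) + l = -3 + 2*l)
(14/(-16))*(-5 + V(5, -4)) - 38 = (14/(-16))*(-5 + (-3 + 2*(-4))) - 38 = (14*(-1/16))*(-5 + (-3 - 8)) - 38 = -7*(-5 - 11)/8 - 38 = -7/8*(-16) - 38 = 14 - 38 = -24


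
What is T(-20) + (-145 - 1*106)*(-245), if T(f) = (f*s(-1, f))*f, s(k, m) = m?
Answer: 53495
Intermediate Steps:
T(f) = f**3 (T(f) = (f*f)*f = f**2*f = f**3)
T(-20) + (-145 - 1*106)*(-245) = (-20)**3 + (-145 - 1*106)*(-245) = -8000 + (-145 - 106)*(-245) = -8000 - 251*(-245) = -8000 + 61495 = 53495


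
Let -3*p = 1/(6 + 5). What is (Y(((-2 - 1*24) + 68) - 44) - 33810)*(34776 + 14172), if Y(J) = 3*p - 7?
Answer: -18208068624/11 ≈ -1.6553e+9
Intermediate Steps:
p = -1/33 (p = -1/(3*(6 + 5)) = -⅓/11 = -⅓*1/11 = -1/33 ≈ -0.030303)
Y(J) = -78/11 (Y(J) = 3*(-1/33) - 7 = -1/11 - 7 = -78/11)
(Y(((-2 - 1*24) + 68) - 44) - 33810)*(34776 + 14172) = (-78/11 - 33810)*(34776 + 14172) = -371988/11*48948 = -18208068624/11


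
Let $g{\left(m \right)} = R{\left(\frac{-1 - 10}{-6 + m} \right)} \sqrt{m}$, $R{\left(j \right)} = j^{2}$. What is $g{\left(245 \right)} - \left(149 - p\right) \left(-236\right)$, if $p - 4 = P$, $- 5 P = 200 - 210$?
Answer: $33748 + \frac{847 \sqrt{5}}{57121} \approx 33748.0$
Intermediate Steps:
$P = 2$ ($P = - \frac{200 - 210}{5} = \left(- \frac{1}{5}\right) \left(-10\right) = 2$)
$p = 6$ ($p = 4 + 2 = 6$)
$g{\left(m \right)} = \frac{121 \sqrt{m}}{\left(-6 + m\right)^{2}}$ ($g{\left(m \right)} = \left(\frac{-1 - 10}{-6 + m}\right)^{2} \sqrt{m} = \left(- \frac{11}{-6 + m}\right)^{2} \sqrt{m} = \frac{121}{\left(-6 + m\right)^{2}} \sqrt{m} = \frac{121 \sqrt{m}}{\left(-6 + m\right)^{2}}$)
$g{\left(245 \right)} - \left(149 - p\right) \left(-236\right) = \frac{121 \sqrt{245}}{\left(-6 + 245\right)^{2}} - \left(149 - 6\right) \left(-236\right) = \frac{121 \cdot 7 \sqrt{5}}{57121} - \left(149 - 6\right) \left(-236\right) = 121 \cdot 7 \sqrt{5} \cdot \frac{1}{57121} - 143 \left(-236\right) = \frac{847 \sqrt{5}}{57121} - -33748 = \frac{847 \sqrt{5}}{57121} + 33748 = 33748 + \frac{847 \sqrt{5}}{57121}$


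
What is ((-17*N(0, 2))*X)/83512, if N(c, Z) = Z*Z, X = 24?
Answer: -204/10439 ≈ -0.019542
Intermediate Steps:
N(c, Z) = Z²
((-17*N(0, 2))*X)/83512 = (-17*2²*24)/83512 = (-17*4*24)*(1/83512) = -68*24*(1/83512) = -1632*1/83512 = -204/10439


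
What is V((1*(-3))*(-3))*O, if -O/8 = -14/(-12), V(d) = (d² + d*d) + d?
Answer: -1596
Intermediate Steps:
V(d) = d + 2*d² (V(d) = (d² + d²) + d = 2*d² + d = d + 2*d²)
O = -28/3 (O = -(-112)/(-12) = -(-112)*(-1)/12 = -8*7/6 = -28/3 ≈ -9.3333)
V((1*(-3))*(-3))*O = (((1*(-3))*(-3))*(1 + 2*((1*(-3))*(-3))))*(-28/3) = ((-3*(-3))*(1 + 2*(-3*(-3))))*(-28/3) = (9*(1 + 2*9))*(-28/3) = (9*(1 + 18))*(-28/3) = (9*19)*(-28/3) = 171*(-28/3) = -1596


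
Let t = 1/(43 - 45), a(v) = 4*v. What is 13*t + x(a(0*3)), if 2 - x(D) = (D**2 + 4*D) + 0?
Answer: -9/2 ≈ -4.5000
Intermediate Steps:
x(D) = 2 - D**2 - 4*D (x(D) = 2 - ((D**2 + 4*D) + 0) = 2 - (D**2 + 4*D) = 2 + (-D**2 - 4*D) = 2 - D**2 - 4*D)
t = -1/2 (t = 1/(-2) = -1/2 ≈ -0.50000)
13*t + x(a(0*3)) = 13*(-1/2) + (2 - (4*(0*3))**2 - 16*0*3) = -13/2 + (2 - (4*0)**2 - 16*0) = -13/2 + (2 - 1*0**2 - 4*0) = -13/2 + (2 - 1*0 + 0) = -13/2 + (2 + 0 + 0) = -13/2 + 2 = -9/2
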